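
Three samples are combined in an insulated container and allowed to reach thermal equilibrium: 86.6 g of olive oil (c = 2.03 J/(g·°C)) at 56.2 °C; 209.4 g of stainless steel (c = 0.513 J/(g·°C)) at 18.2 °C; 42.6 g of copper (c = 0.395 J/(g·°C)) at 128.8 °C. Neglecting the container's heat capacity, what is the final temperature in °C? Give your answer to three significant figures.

T_f = 46.7 °C

Σ mᵢcᵢ(T − Tᵢ) = 0  ⇒  T = Σ mᵢcᵢTᵢ / Σ mᵢcᵢ
Σ mᵢcᵢ = 86.6×2.03 + 209.4×0.513 + 42.6×0.395 = 300.0472
Σ mᵢcᵢTᵢ = 175.798×56.2 + 107.4222×18.2 + 16.827×128.8 = 14002
T = 14002 / 300.0472 = 46.67 °C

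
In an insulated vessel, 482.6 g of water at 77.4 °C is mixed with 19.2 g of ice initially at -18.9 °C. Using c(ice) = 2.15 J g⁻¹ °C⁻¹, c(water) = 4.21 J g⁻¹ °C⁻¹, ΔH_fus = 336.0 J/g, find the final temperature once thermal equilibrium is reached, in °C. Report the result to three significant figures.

Heat to bring ice to 0 °C and melt it: q₁ = 19.2×2.15×18.9 + 19.2×336.0 = 7231.4 J
Heat the water can supply cooling to 0 °C: 482.6×4.21×77.4 = 157257 J > q₁, so all ice melts.
Energy balance: 482.6×4.21×(77.4 − T) = 7231.4 + 19.2×4.21×(T − 0)
2031.746(77.4 − T) = 7231.4 + 80.832 T
157257 − 7231.4 = 2112.578 T
T = 150025.6 / 2112.578 = 71.02 °C

T_f = 71.0 °C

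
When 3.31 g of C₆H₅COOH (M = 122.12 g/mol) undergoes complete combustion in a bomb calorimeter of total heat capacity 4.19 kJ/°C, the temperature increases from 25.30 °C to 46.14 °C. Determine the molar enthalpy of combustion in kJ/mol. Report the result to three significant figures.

ΔT = 46.14 − 25.30 = 20.84 °C
q_cal = C_cal × ΔT = 4.19 × 20.84 = 87.3196 kJ
n = 3.31 / 122.12 = 0.02710 mol
q_rxn = −q_cal = -87.3196 kJ
ΔH = -87.3196 / 0.02710 = -3222 kJ/mol

ΔH = -3220 kJ/mol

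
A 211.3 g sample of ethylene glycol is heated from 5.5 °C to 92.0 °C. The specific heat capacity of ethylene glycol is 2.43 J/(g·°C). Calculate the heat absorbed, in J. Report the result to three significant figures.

q = 44400 J

q = m c ΔT = 211.3 × 2.43 × (92.0 − 5.5)
q = 211.3 × 2.43 × 86.5 = 44410 J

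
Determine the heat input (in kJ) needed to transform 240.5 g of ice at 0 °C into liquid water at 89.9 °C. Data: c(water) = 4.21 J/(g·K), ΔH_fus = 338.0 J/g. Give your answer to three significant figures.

q1 (melt at 0 °C): 240.5 × 338.0 = 81289 J
q2 (heat water 0.0→89.9 °C): 240.5 × 4.21 × 89.9 = 91024 J
Total: 81289 + 91024 = 172313 J = 172 kJ

q = 172 kJ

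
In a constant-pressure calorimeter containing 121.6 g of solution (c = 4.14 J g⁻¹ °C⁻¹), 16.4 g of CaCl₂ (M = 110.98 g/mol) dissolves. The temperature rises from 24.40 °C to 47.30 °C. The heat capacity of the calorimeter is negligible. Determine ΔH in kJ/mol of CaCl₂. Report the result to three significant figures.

ΔH = -78.0 kJ/mol

|ΔT| = |47.30 − 24.40| = 22.90 °C
|q_surr| = (121.6 × 4.14) × 22.90 = 503.424 × 22.90 = 11530 J
n(CaCl₂) = 16.4 / 110.98 = 0.1478 mol
Temperature rose, so q_rxn = −|q_surr| = -11.53 kJ
ΔH = q_rxn / n = -78.01 kJ/mol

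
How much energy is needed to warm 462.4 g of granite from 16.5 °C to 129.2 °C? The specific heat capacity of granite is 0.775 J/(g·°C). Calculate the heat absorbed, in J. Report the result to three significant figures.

q = 40400 J

q = m c ΔT = 462.4 × 0.775 × (129.2 − 16.5)
q = 462.4 × 0.775 × 112.7 = 40390 J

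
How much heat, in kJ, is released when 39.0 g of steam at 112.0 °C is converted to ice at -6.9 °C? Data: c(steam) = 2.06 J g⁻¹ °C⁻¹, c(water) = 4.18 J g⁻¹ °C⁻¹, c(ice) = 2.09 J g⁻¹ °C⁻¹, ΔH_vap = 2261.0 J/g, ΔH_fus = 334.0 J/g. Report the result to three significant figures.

q = 119 kJ

q1 (cool steam 112.0→100 °C): 39.0 × 2.06 × 12.0 = 964 J
q2 (condense at 100 °C): 39.0 × 2261.0 = 88179 J
q3 (cool water 100→0 °C): 39.0 × 4.18 × 100.0 = 16302 J
q4 (freeze at 0 °C): 39.0 × 334.0 = 13026 J
q5 (cool ice 0→-6.9 °C): 39.0 × 2.09 × 6.9 = 562 J
Total: 964 + 88179 + 16302 + 13026 + 562 = 119033 J = 119 kJ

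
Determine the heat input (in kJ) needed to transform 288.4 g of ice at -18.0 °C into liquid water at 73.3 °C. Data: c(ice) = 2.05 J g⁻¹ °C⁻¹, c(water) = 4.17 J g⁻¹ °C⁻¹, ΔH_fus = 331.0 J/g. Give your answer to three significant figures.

q1 (heat ice -18.0→0.0 °C): 288.4 × 2.05 × 18.0 = 10642 J
q2 (melt at 0 °C): 288.4 × 331.0 = 95460 J
q3 (heat water 0.0→73.3 °C): 288.4 × 4.17 × 73.3 = 88153 J
Total: 10642 + 95460 + 88153 = 194255 J = 194 kJ

q = 194 kJ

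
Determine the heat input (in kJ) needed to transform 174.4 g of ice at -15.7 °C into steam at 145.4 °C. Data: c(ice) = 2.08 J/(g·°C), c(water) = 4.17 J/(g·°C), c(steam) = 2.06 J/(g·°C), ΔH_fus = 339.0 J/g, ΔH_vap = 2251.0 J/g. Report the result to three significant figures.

q = 546 kJ

q1 (heat ice -15.7→0.0 °C): 174.4 × 2.08 × 15.7 = 5695 J
q2 (melt at 0 °C): 174.4 × 339.0 = 59122 J
q3 (heat water 0.0→100.0 °C): 174.4 × 4.17 × 100.0 = 72725 J
q4 (vaporize at 100 °C): 174.4 × 2251.0 = 392574 J
q5 (heat steam 100.0→145.4 °C): 174.4 × 2.06 × 45.4 = 16311 J
Total: 5695 + 59122 + 72725 + 392574 + 16311 = 546427 J = 546 kJ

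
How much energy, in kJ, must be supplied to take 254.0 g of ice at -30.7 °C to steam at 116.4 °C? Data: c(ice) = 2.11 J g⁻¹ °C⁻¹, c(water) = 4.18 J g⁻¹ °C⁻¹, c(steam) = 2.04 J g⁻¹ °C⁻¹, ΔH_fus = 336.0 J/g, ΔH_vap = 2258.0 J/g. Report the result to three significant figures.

q1 (heat ice -30.7→0.0 °C): 254.0 × 2.11 × 30.7 = 16453 J
q2 (melt at 0 °C): 254.0 × 336.0 = 85344 J
q3 (heat water 0.0→100.0 °C): 254.0 × 4.18 × 100.0 = 106172 J
q4 (vaporize at 100 °C): 254.0 × 2258.0 = 573532 J
q5 (heat steam 100.0→116.4 °C): 254.0 × 2.04 × 16.4 = 8498 J
Total: 16453 + 85344 + 106172 + 573532 + 8498 = 789999 J = 790 kJ

q = 790 kJ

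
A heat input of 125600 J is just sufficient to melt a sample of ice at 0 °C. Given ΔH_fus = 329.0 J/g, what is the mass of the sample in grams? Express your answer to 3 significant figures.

m = q / ΔH_fus = 125600 J / 329.0 J/g = 382 g

m = 382 g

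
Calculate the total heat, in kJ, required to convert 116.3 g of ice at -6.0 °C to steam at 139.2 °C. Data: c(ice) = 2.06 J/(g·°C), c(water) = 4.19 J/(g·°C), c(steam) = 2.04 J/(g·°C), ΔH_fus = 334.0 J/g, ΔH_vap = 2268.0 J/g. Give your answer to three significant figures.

q = 362 kJ

q1 (heat ice -6.0→0.0 °C): 116.3 × 2.06 × 6.0 = 1437 J
q2 (melt at 0 °C): 116.3 × 334.0 = 38844 J
q3 (heat water 0.0→100.0 °C): 116.3 × 4.19 × 100.0 = 48730 J
q4 (vaporize at 100 °C): 116.3 × 2268.0 = 263768 J
q5 (heat steam 100.0→139.2 °C): 116.3 × 2.04 × 39.2 = 9300 J
Total: 1437 + 38844 + 48730 + 263768 + 9300 = 362079 J = 362 kJ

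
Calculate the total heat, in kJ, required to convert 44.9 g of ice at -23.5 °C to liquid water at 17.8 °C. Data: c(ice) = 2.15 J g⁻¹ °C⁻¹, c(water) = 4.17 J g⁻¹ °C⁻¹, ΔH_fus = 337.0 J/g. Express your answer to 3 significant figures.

q = 20.7 kJ

q1 (heat ice -23.5→0.0 °C): 44.9 × 2.15 × 23.5 = 2269 J
q2 (melt at 0 °C): 44.9 × 337.0 = 15131 J
q3 (heat water 0.0→17.8 °C): 44.9 × 4.17 × 17.8 = 3333 J
Total: 2269 + 15131 + 3333 = 20733 J = 20.7 kJ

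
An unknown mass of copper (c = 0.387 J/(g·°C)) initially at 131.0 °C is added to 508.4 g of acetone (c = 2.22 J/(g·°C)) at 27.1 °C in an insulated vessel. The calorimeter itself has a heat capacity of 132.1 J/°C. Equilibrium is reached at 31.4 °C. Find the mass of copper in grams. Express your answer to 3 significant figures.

m = 141 g

q_gained = (508.4 × 2.22 + 132.1) × (31.4 − 27.1) = 5421 J
q_lost = m × 0.387 × (131.0 − 31.4) = 38.5452 m
m = 5421 / 38.5452 = 141 g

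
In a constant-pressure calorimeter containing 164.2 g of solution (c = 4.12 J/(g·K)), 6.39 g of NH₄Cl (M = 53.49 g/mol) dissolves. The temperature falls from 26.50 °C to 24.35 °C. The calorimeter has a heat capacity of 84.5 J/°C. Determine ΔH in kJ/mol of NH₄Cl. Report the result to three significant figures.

ΔH = 13.7 kJ/mol

|ΔT| = |24.35 − 26.50| = 2.15 °C
|q_surr| = (164.2 × 4.12 + 84.5) × 2.15 = 761.004 × 2.15 = 1636 J
n(NH₄Cl) = 6.39 / 53.49 = 0.1195 mol
Temperature fell, so q_rxn = +|q_surr| = 1.636 kJ
ΔH = q_rxn / n = 13.69 kJ/mol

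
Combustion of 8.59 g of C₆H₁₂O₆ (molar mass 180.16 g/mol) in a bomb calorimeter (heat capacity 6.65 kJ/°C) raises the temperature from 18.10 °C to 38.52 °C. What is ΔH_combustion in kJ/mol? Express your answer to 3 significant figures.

ΔT = 38.52 − 18.10 = 20.42 °C
q_cal = C_cal × ΔT = 6.65 × 20.42 = 135.793 kJ
n = 8.59 / 180.16 = 0.04768 mol
q_rxn = −q_cal = -135.793 kJ
ΔH = -135.793 / 0.04768 = -2848 kJ/mol

ΔH = -2850 kJ/mol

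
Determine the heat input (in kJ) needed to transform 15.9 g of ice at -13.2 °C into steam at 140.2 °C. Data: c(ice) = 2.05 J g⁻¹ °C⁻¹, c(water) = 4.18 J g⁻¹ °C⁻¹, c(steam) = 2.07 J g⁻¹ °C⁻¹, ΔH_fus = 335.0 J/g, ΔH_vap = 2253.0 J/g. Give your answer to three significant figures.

q1 (heat ice -13.2→0.0 °C): 15.9 × 2.05 × 13.2 = 430 J
q2 (melt at 0 °C): 15.9 × 335.0 = 5327 J
q3 (heat water 0.0→100.0 °C): 15.9 × 4.18 × 100.0 = 6646 J
q4 (vaporize at 100 °C): 15.9 × 2253.0 = 35823 J
q5 (heat steam 100.0→140.2 °C): 15.9 × 2.07 × 40.2 = 1323 J
Total: 430 + 5327 + 6646 + 35823 + 1323 = 49549 J = 49.5 kJ

q = 49.5 kJ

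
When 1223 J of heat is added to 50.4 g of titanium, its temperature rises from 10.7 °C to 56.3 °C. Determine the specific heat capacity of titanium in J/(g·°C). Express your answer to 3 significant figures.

c = 0.532 J/(g·°C)

c = q / (m ΔT) = 1223 / (50.4 × 45.6)
c = 1223 / 2298.24 = 0.532 J/(g·°C)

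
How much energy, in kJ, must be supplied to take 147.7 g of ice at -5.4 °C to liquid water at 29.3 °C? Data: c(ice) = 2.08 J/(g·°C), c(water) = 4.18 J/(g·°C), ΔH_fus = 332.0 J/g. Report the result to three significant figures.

q = 68.8 kJ

q1 (heat ice -5.4→0.0 °C): 147.7 × 2.08 × 5.4 = 1659 J
q2 (melt at 0 °C): 147.7 × 332.0 = 49036 J
q3 (heat water 0.0→29.3 °C): 147.7 × 4.18 × 29.3 = 18089 J
Total: 1659 + 49036 + 18089 = 68784 J = 68.8 kJ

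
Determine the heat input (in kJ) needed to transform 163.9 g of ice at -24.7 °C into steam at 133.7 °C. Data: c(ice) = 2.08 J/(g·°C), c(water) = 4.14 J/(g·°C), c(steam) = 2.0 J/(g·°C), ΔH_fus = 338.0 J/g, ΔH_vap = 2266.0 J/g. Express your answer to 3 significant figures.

q = 514 kJ

q1 (heat ice -24.7→0.0 °C): 163.9 × 2.08 × 24.7 = 8421 J
q2 (melt at 0 °C): 163.9 × 338.0 = 55398 J
q3 (heat water 0.0→100.0 °C): 163.9 × 4.14 × 100.0 = 67855 J
q4 (vaporize at 100 °C): 163.9 × 2266.0 = 371397 J
q5 (heat steam 100.0→133.7 °C): 163.9 × 2.0 × 33.7 = 11047 J
Total: 8421 + 55398 + 67855 + 371397 + 11047 = 514118 J = 514 kJ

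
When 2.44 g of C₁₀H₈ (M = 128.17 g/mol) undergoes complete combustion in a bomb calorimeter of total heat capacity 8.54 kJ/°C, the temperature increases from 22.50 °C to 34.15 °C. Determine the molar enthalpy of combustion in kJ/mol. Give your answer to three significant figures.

ΔT = 34.15 − 22.50 = 11.65 °C
q_cal = C_cal × ΔT = 8.54 × 11.65 = 99.491 kJ
n = 2.44 / 128.17 = 0.01904 mol
q_rxn = −q_cal = -99.491 kJ
ΔH = -99.491 / 0.01904 = -5225 kJ/mol

ΔH = -5230 kJ/mol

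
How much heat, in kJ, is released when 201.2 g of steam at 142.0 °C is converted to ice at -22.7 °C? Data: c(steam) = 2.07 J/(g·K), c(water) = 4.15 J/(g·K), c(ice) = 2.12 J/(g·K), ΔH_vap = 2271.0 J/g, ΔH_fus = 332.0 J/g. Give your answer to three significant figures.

q = 634 kJ

q1 (cool steam 142.0→100 °C): 201.2 × 2.07 × 42.0 = 17492 J
q2 (condense at 100 °C): 201.2 × 2271.0 = 456925 J
q3 (cool water 100→0 °C): 201.2 × 4.15 × 100.0 = 83498 J
q4 (freeze at 0 °C): 201.2 × 332.0 = 66798 J
q5 (cool ice 0→-22.7 °C): 201.2 × 2.12 × 22.7 = 9683 J
Total: 17492 + 456925 + 83498 + 66798 + 9683 = 634396 J = 634 kJ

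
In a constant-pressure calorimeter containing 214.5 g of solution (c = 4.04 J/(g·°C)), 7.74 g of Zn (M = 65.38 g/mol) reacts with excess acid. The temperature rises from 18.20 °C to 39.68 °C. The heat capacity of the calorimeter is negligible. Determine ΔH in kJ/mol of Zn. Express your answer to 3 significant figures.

|ΔT| = |39.68 − 18.20| = 21.48 °C
|q_surr| = (214.5 × 4.04) × 21.48 = 866.58 × 21.48 = 18610 J
n(Zn) = 7.74 / 65.38 = 0.1184 mol
Temperature rose, so q_rxn = −|q_surr| = -18.61 kJ
ΔH = q_rxn / n = -157.2 kJ/mol

ΔH = -157 kJ/mol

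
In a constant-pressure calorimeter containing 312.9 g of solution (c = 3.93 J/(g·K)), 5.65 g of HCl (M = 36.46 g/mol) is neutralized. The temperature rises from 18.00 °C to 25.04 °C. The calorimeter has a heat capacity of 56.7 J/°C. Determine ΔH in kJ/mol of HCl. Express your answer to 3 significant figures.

|ΔT| = |25.04 − 18.00| = 7.04 °C
|q_surr| = (312.9 × 3.93 + 56.7) × 7.04 = 1286.397 × 7.04 = 9056 J
n(HCl) = 5.65 / 36.46 = 0.1550 mol
Temperature rose, so q_rxn = −|q_surr| = -9.056 kJ
ΔH = q_rxn / n = -58.43 kJ/mol

ΔH = -58.4 kJ/mol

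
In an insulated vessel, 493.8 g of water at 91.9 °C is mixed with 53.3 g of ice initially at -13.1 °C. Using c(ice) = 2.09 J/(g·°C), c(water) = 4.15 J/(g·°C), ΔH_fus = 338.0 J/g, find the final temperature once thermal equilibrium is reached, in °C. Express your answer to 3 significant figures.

Heat to bring ice to 0 °C and melt it: q₁ = 53.3×2.09×13.1 + 53.3×338.0 = 19475 J
Heat the water can supply cooling to 0 °C: 493.8×4.15×91.9 = 188328 J > q₁, so all ice melts.
Energy balance: 493.8×4.15×(91.9 − T) = 19475 + 53.3×4.15×(T − 0)
2049.27(91.9 − T) = 19475 + 221.195 T
188328 − 19475 = 2270.465 T
T = 168853 / 2270.465 = 74.37 °C

T_f = 74.4 °C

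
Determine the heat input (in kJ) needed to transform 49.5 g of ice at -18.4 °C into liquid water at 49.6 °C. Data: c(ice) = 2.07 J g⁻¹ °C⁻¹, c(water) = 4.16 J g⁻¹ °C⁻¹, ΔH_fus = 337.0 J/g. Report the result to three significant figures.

q = 28.8 kJ

q1 (heat ice -18.4→0.0 °C): 49.5 × 2.07 × 18.4 = 1885 J
q2 (melt at 0 °C): 49.5 × 337.0 = 16682 J
q3 (heat water 0.0→49.6 °C): 49.5 × 4.16 × 49.6 = 10214 J
Total: 1885 + 16682 + 10214 = 28781 J = 28.8 kJ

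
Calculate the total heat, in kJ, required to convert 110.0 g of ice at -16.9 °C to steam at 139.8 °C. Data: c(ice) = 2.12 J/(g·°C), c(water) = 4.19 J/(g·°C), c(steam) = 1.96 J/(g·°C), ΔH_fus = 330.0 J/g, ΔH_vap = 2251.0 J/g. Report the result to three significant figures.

q1 (heat ice -16.9→0.0 °C): 110.0 × 2.12 × 16.9 = 3941 J
q2 (melt at 0 °C): 110.0 × 330.0 = 36300 J
q3 (heat water 0.0→100.0 °C): 110.0 × 4.19 × 100.0 = 46090 J
q4 (vaporize at 100 °C): 110.0 × 2251.0 = 247610 J
q5 (heat steam 100.0→139.8 °C): 110.0 × 1.96 × 39.8 = 8581 J
Total: 3941 + 36300 + 46090 + 247610 + 8581 = 342522 J = 343 kJ

q = 343 kJ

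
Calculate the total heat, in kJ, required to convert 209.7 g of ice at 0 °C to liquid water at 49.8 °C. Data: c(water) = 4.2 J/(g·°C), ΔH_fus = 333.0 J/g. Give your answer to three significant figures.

q1 (melt at 0 °C): 209.7 × 333.0 = 69830 J
q2 (heat water 0.0→49.8 °C): 209.7 × 4.2 × 49.8 = 43861 J
Total: 69830 + 43861 = 113691 J = 114 kJ

q = 114 kJ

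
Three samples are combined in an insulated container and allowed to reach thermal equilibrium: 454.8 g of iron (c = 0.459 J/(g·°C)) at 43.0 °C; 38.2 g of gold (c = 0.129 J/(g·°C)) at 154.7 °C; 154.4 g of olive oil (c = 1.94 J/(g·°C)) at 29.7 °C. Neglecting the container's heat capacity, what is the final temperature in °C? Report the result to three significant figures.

T_f = 36.3 °C

Σ mᵢcᵢ(T − Tᵢ) = 0  ⇒  T = Σ mᵢcᵢTᵢ / Σ mᵢcᵢ
Σ mᵢcᵢ = 454.8×0.459 + 38.2×0.129 + 154.4×1.94 = 513.2170
Σ mᵢcᵢTᵢ = 208.7532×43.0 + 4.9278×154.7 + 299.536×29.7 = 18635
T = 18635 / 513.2170 = 36.31 °C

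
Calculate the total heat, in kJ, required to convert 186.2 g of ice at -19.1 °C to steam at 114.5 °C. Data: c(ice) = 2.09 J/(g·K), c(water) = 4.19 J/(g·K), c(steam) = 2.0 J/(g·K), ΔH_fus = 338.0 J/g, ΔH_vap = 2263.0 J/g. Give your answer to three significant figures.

q = 575 kJ

q1 (heat ice -19.1→0.0 °C): 186.2 × 2.09 × 19.1 = 7433 J
q2 (melt at 0 °C): 186.2 × 338.0 = 62936 J
q3 (heat water 0.0→100.0 °C): 186.2 × 4.19 × 100.0 = 78018 J
q4 (vaporize at 100 °C): 186.2 × 2263.0 = 421371 J
q5 (heat steam 100.0→114.5 °C): 186.2 × 2.0 × 14.5 = 5400 J
Total: 7433 + 62936 + 78018 + 421371 + 5400 = 575158 J = 575 kJ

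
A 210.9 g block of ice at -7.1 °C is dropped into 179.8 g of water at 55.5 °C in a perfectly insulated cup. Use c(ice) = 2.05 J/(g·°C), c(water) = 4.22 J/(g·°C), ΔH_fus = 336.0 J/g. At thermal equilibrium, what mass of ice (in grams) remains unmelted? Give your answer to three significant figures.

m_ice remaining = 94.7 g

Heat to warm all ice to 0 °C: 210.9×2.05×7.1 = 3069.6 J
Heat released by water cooling to 0 °C: 179.8×4.22×55.5 = 42111 J
42111 J < 3069.6 + 210.9×336.0 = 73932.0 J, so not all ice melts; final T = 0 °C.
Heat left for melting: 42111 − 3069.6 = 39041.4 J
Mass melted = 39041.4 / 336.0 = 116.2 g
Ice remaining = 210.9 − 116.2 = 94.7 g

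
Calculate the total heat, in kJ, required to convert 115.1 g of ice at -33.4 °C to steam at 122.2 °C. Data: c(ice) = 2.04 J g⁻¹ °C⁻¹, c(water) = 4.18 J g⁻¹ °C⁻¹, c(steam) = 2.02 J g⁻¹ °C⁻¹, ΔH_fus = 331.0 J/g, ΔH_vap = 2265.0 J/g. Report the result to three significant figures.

q1 (heat ice -33.4→0.0 °C): 115.1 × 2.04 × 33.4 = 7842 J
q2 (melt at 0 °C): 115.1 × 331.0 = 38098 J
q3 (heat water 0.0→100.0 °C): 115.1 × 4.18 × 100.0 = 48112 J
q4 (vaporize at 100 °C): 115.1 × 2265.0 = 260702 J
q5 (heat steam 100.0→122.2 °C): 115.1 × 2.02 × 22.2 = 5162 J
Total: 7842 + 38098 + 48112 + 260702 + 5162 = 359916 J = 360 kJ

q = 360 kJ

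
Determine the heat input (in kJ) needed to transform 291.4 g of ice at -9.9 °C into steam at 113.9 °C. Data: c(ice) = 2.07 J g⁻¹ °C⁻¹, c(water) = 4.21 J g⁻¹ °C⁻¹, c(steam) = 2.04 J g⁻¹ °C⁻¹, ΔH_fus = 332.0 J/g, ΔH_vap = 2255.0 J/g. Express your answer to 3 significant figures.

q1 (heat ice -9.9→0.0 °C): 291.4 × 2.07 × 9.9 = 5972 J
q2 (melt at 0 °C): 291.4 × 332.0 = 96745 J
q3 (heat water 0.0→100.0 °C): 291.4 × 4.21 × 100.0 = 122679 J
q4 (vaporize at 100 °C): 291.4 × 2255.0 = 657107 J
q5 (heat steam 100.0→113.9 °C): 291.4 × 2.04 × 13.9 = 8263 J
Total: 5972 + 96745 + 122679 + 657107 + 8263 = 890766 J = 891 kJ

q = 891 kJ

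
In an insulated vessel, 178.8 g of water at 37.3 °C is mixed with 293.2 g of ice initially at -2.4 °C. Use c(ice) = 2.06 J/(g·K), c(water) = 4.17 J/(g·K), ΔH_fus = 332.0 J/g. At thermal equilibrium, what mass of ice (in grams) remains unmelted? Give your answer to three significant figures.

Heat to warm all ice to 0 °C: 293.2×2.06×2.4 = 1449.6 J
Heat released by water cooling to 0 °C: 178.8×4.17×37.3 = 27811 J
27811 J < 1449.6 + 293.2×332.0 = 98792.0 J, so not all ice melts; final T = 0 °C.
Heat left for melting: 27811 − 1449.6 = 26361.4 J
Mass melted = 26361.4 / 332.0 = 79.40 g
Ice remaining = 293.2 − 79.40 = 213.80 g

m_ice remaining = 214 g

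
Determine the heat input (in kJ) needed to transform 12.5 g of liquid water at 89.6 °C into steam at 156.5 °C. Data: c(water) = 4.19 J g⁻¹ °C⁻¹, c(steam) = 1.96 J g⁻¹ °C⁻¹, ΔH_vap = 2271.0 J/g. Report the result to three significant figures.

q = 30.3 kJ

q1 (heat water 89.6→100.0 °C): 12.5 × 4.19 × 10.4 = 545 J
q2 (vaporize at 100 °C): 12.5 × 2271.0 = 28388 J
q3 (heat steam 100.0→156.5 °C): 12.5 × 1.96 × 56.5 = 1384 J
Total: 545 + 28388 + 1384 = 30317 J = 30.3 kJ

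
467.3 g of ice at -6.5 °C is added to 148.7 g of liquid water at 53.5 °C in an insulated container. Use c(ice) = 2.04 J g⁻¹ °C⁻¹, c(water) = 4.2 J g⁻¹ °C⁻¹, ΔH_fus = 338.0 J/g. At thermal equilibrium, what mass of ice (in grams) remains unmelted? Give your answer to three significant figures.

m_ice remaining = 387 g

Heat to warm all ice to 0 °C: 467.3×2.04×6.5 = 6196.4 J
Heat released by water cooling to 0 °C: 148.7×4.2×53.5 = 33413 J
33413 J < 6196.4 + 467.3×338.0 = 164143.8 J, so not all ice melts; final T = 0 °C.
Heat left for melting: 33413 − 6196.4 = 27216.6 J
Mass melted = 27216.6 / 338.0 = 80.52 g
Ice remaining = 467.3 − 80.52 = 386.78 g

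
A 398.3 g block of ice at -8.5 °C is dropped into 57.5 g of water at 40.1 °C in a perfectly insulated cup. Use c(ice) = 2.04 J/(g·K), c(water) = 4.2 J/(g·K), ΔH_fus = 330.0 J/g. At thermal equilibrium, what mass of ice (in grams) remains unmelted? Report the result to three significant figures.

m_ice remaining = 390 g

Heat to warm all ice to 0 °C: 398.3×2.04×8.5 = 6906.5 J
Heat released by water cooling to 0 °C: 57.5×4.2×40.1 = 9684.2 J
9684.2 J < 6906.5 + 398.3×330.0 = 138345.5 J, so not all ice melts; final T = 0 °C.
Heat left for melting: 9684.2 − 6906.5 = 2777.7 J
Mass melted = 2777.7 / 330.0 = 8.417 g
Ice remaining = 398.3 − 8.417 = 389.883 g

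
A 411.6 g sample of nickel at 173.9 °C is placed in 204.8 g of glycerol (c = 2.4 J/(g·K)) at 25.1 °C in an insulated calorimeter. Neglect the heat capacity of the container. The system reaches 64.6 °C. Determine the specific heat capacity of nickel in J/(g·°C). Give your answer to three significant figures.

q_gained = (204.8 × 2.4) × (64.6 − 25.1) = 19420 J
q_lost = 411.6 × c × (173.9 − 64.6) = 44987.88 c
Set equal: c = 19420 / 44987.88 = 0.432 J/(g·°C)

c = 0.432 J/(g·°C)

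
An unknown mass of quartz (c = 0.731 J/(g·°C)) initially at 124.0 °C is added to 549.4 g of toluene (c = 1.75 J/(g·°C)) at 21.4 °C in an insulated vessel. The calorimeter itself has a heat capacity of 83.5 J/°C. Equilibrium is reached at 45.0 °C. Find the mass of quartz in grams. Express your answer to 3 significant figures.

m = 427 g

q_gained = (549.4 × 1.75 + 83.5) × (45.0 − 21.4) = 24660 J
q_lost = m × 0.731 × (124.0 − 45.0) = 57.749 m
m = 24660 / 57.749 = 427 g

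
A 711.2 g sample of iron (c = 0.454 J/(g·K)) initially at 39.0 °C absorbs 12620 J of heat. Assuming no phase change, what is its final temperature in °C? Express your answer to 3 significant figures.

T_f = 78.1 °C

ΔT = q / (m c) = 12620 / (711.2 × 0.454) = 39.09 °C
T_f = 39.0 + 39.09 = 78.09 °C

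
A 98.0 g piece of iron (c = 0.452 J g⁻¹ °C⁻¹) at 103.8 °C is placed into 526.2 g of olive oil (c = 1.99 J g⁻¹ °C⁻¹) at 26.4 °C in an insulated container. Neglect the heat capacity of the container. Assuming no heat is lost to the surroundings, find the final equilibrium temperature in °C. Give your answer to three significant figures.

T_f = 29.5 °C

Heat lost by iron = heat gained by olive oil.
(98.0)(0.452)(103.8 − T) = (526.2)(1.99)(T − 26.4)
44.296 (103.8 − T) = 1047.138 (T − 26.4)
4597.9 − 44.296 T = 1047.138 T − 27644
32241.9 = 1091.434 T
T = 29.54 °C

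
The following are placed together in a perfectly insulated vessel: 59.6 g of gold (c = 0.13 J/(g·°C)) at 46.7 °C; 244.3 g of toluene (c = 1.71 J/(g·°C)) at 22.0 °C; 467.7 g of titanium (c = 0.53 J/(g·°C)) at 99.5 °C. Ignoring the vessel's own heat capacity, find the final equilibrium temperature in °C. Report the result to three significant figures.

Σ mᵢcᵢ(T − Tᵢ) = 0  ⇒  T = Σ mᵢcᵢTᵢ / Σ mᵢcᵢ
Σ mᵢcᵢ = 59.6×0.13 + 244.3×1.71 + 467.7×0.53 = 673.382
Σ mᵢcᵢTᵢ = 7.748×46.7 + 417.753×22.0 + 247.881×99.5 = 34217
T = 34217 / 673.382 = 50.81 °C

T_f = 50.8 °C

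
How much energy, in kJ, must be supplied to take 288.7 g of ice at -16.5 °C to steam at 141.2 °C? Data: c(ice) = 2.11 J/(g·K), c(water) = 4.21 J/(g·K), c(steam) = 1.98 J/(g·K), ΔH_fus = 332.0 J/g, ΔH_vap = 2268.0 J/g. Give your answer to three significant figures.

q = 906 kJ

q1 (heat ice -16.5→0.0 °C): 288.7 × 2.11 × 16.5 = 10051 J
q2 (melt at 0 °C): 288.7 × 332.0 = 95848 J
q3 (heat water 0.0→100.0 °C): 288.7 × 4.21 × 100.0 = 121543 J
q4 (vaporize at 100 °C): 288.7 × 2268.0 = 654772 J
q5 (heat steam 100.0→141.2 °C): 288.7 × 1.98 × 41.2 = 23551 J
Total: 10051 + 95848 + 121543 + 654772 + 23551 = 905765 J = 906 kJ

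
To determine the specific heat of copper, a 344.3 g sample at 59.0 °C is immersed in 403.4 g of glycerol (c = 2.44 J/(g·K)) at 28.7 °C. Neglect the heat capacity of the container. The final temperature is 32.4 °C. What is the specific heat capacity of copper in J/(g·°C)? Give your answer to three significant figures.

q_gained = (403.4 × 2.44) × (32.4 − 28.7) = 3642 J
q_lost = 344.3 × c × (59.0 − 32.4) = 9158.38 c
Set equal: c = 3642 / 9158.38 = 0.398 J/(g·°C)

c = 0.398 J/(g·°C)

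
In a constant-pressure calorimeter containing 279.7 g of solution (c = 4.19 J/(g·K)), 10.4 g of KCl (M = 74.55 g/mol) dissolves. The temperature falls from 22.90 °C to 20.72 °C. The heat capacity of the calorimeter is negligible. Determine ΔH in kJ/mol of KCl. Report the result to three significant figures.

ΔH = 18.3 kJ/mol

|ΔT| = |20.72 − 22.90| = 2.18 °C
|q_surr| = (279.7 × 4.19) × 2.18 = 1171.943 × 2.18 = 2555 J
n(KCl) = 10.4 / 74.55 = 0.1395 mol
Temperature fell, so q_rxn = +|q_surr| = 2.555 kJ
ΔH = q_rxn / n = 18.32 kJ/mol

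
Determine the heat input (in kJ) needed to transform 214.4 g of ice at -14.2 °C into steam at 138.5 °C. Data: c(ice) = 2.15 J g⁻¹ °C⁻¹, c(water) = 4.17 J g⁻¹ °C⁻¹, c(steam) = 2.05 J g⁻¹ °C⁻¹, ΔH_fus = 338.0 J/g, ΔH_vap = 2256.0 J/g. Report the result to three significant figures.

q = 669 kJ

q1 (heat ice -14.2→0.0 °C): 214.4 × 2.15 × 14.2 = 6546 J
q2 (melt at 0 °C): 214.4 × 338.0 = 72467 J
q3 (heat water 0.0→100.0 °C): 214.4 × 4.17 × 100.0 = 89405 J
q4 (vaporize at 100 °C): 214.4 × 2256.0 = 483686 J
q5 (heat steam 100.0→138.5 °C): 214.4 × 2.05 × 38.5 = 16922 J
Total: 6546 + 72467 + 89405 + 483686 + 16922 = 669026 J = 669 kJ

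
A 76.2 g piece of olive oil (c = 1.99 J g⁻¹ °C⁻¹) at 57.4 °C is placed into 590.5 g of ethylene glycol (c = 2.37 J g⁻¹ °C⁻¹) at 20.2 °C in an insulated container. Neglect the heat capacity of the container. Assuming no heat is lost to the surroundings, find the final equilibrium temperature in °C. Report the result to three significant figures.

Heat lost by olive oil = heat gained by ethylene glycol.
(76.2)(1.99)(57.4 − T) = (590.5)(2.37)(T − 20.2)
151.638 (57.4 − T) = 1399.485 (T − 20.2)
8704.0 − 151.638 T = 1399.485 T − 28270
36974.0 = 1551.123 T
T = 23.84 °C

T_f = 23.8 °C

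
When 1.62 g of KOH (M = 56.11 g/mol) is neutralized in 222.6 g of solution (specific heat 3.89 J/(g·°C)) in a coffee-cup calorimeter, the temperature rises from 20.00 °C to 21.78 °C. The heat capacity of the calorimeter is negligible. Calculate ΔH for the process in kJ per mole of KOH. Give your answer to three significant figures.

ΔH = -53.4 kJ/mol

|ΔT| = |21.78 − 20.00| = 1.78 °C
|q_surr| = (222.6 × 3.89) × 1.78 = 865.914 × 1.78 = 1541 J
n(KOH) = 1.62 / 56.11 = 0.02887 mol
Temperature rose, so q_rxn = −|q_surr| = -1.541 kJ
ΔH = q_rxn / n = -53.38 kJ/mol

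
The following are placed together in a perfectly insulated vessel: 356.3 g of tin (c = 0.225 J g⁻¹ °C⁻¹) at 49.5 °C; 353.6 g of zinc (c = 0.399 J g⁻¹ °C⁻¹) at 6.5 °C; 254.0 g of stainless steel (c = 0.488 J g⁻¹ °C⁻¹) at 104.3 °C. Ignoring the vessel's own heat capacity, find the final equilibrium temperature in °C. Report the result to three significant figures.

T_f = 51.6 °C

Σ mᵢcᵢ(T − Tᵢ) = 0  ⇒  T = Σ mᵢcᵢTᵢ / Σ mᵢcᵢ
Σ mᵢcᵢ = 356.3×0.225 + 353.6×0.399 + 254.0×0.488 = 345.2059
Σ mᵢcᵢTᵢ = 80.1675×49.5 + 141.0864×6.5 + 123.952×104.3 = 17814
T = 17814 / 345.2059 = 51.60 °C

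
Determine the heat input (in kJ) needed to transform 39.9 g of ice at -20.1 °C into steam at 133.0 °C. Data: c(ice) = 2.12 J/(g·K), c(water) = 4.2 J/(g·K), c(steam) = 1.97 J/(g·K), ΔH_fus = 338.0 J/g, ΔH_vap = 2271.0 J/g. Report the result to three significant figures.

q1 (heat ice -20.1→0.0 °C): 39.9 × 2.12 × 20.1 = 1700 J
q2 (melt at 0 °C): 39.9 × 338.0 = 13486 J
q3 (heat water 0.0→100.0 °C): 39.9 × 4.2 × 100.0 = 16758 J
q4 (vaporize at 100 °C): 39.9 × 2271.0 = 90613 J
q5 (heat steam 100.0→133.0 °C): 39.9 × 1.97 × 33.0 = 2594 J
Total: 1700 + 13486 + 16758 + 90613 + 2594 = 125151 J = 125 kJ

q = 125 kJ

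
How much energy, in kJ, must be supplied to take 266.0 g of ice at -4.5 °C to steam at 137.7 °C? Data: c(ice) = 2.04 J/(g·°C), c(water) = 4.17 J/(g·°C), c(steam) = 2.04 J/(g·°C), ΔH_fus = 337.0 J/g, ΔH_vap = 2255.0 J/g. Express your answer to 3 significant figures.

q = 823 kJ

q1 (heat ice -4.5→0.0 °C): 266.0 × 2.04 × 4.5 = 2442 J
q2 (melt at 0 °C): 266.0 × 337.0 = 89642 J
q3 (heat water 0.0→100.0 °C): 266.0 × 4.17 × 100.0 = 110922 J
q4 (vaporize at 100 °C): 266.0 × 2255.0 = 599830 J
q5 (heat steam 100.0→137.7 °C): 266.0 × 2.04 × 37.7 = 20458 J
Total: 2442 + 89642 + 110922 + 599830 + 20458 = 823294 J = 823 kJ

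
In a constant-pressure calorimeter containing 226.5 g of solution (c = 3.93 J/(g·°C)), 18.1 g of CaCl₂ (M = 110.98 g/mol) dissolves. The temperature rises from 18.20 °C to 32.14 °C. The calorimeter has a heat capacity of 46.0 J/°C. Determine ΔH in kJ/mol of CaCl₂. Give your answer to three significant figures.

ΔH = -80.0 kJ/mol

|ΔT| = |32.14 − 18.20| = 13.94 °C
|q_surr| = (226.5 × 3.93 + 46.0) × 13.94 = 936.145 × 13.94 = 13050 J
n(CaCl₂) = 18.1 / 110.98 = 0.1631 mol
Temperature rose, so q_rxn = −|q_surr| = -13.05 kJ
ΔH = q_rxn / n = -80.01 kJ/mol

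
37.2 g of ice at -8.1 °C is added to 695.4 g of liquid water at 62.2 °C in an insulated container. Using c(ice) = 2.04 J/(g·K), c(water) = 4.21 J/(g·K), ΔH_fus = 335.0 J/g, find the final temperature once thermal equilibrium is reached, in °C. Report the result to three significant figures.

Heat to bring ice to 0 °C and melt it: q₁ = 37.2×2.04×8.1 + 37.2×335.0 = 13077 J
Heat the water can supply cooling to 0 °C: 695.4×4.21×62.2 = 182099 J > q₁, so all ice melts.
Energy balance: 695.4×4.21×(62.2 − T) = 13077 + 37.2×4.21×(T − 0)
2927.634(62.2 − T) = 13077 + 156.612 T
182099 − 13077 = 3084.246 T
T = 169022 / 3084.246 = 54.80 °C

T_f = 54.8 °C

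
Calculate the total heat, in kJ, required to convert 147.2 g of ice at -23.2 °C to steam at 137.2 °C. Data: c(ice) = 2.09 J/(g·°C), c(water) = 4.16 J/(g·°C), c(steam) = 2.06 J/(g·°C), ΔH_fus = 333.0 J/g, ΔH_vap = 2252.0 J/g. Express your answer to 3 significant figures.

q = 460 kJ

q1 (heat ice -23.2→0.0 °C): 147.2 × 2.09 × 23.2 = 7137 J
q2 (melt at 0 °C): 147.2 × 333.0 = 49018 J
q3 (heat water 0.0→100.0 °C): 147.2 × 4.16 × 100.0 = 61235 J
q4 (vaporize at 100 °C): 147.2 × 2252.0 = 331494 J
q5 (heat steam 100.0→137.2 °C): 147.2 × 2.06 × 37.2 = 11280 J
Total: 7137 + 49018 + 61235 + 331494 + 11280 = 460164 J = 460 kJ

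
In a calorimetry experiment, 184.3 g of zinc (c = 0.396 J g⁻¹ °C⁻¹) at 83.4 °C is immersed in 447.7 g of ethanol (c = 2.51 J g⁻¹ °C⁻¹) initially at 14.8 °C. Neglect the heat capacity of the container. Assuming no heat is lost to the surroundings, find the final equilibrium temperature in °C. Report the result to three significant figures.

Heat lost by zinc = heat gained by ethanol.
(184.3)(0.396)(83.4 − T) = (447.7)(2.51)(T − 14.8)
72.9828 (83.4 − T) = 1123.727 (T − 14.8)
6086.8 − 72.9828 T = 1123.727 T − 16631
22717.8 = 1196.7098 T
T = 18.98 °C

T_f = 19.0 °C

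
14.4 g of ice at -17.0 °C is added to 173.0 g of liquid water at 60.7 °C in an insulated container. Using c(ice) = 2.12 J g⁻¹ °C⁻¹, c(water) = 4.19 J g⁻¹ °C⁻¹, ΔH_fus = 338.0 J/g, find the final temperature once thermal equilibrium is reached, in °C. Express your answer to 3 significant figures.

Heat to bring ice to 0 °C and melt it: q₁ = 14.4×2.12×17.0 + 14.4×338.0 = 5386.2 J
Heat the water can supply cooling to 0 °C: 173.0×4.19×60.7 = 43999.6 J > q₁, so all ice melts.
Energy balance: 173.0×4.19×(60.7 − T) = 5386.2 + 14.4×4.19×(T − 0)
724.87(60.7 − T) = 5386.2 + 60.336 T
43999.6 − 5386.2 = 785.206 T
T = 38613.4 / 785.206 = 49.18 °C

T_f = 49.2 °C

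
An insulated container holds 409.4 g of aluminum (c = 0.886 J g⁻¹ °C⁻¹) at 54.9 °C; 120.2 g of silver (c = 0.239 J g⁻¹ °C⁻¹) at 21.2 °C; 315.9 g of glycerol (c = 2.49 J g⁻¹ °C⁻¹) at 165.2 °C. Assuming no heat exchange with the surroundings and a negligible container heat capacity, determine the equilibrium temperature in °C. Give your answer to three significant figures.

T_f = 128 °C

Σ mᵢcᵢ(T − Tᵢ) = 0  ⇒  T = Σ mᵢcᵢTᵢ / Σ mᵢcᵢ
Σ mᵢcᵢ = 409.4×0.886 + 120.2×0.239 + 315.9×2.49 = 1178.0472
Σ mᵢcᵢTᵢ = 362.7284×54.9 + 28.7278×21.2 + 786.591×165.2 = 150470
T = 150470 / 1178.0472 = 127.7 °C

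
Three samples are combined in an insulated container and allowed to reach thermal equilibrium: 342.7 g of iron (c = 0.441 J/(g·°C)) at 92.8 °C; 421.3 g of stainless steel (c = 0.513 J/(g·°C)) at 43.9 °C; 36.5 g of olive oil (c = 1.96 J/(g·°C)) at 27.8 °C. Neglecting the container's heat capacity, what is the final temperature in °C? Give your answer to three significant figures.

T_f = 58.1 °C

Σ mᵢcᵢ(T − Tᵢ) = 0  ⇒  T = Σ mᵢcᵢTᵢ / Σ mᵢcᵢ
Σ mᵢcᵢ = 342.7×0.441 + 421.3×0.513 + 36.5×1.96 = 438.7976
Σ mᵢcᵢTᵢ = 151.1307×92.8 + 216.1269×43.9 + 71.54×27.8 = 25502
T = 25502 / 438.7976 = 58.12 °C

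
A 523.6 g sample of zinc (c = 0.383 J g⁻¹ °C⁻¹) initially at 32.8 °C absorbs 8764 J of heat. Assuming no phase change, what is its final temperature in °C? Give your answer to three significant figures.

ΔT = q / (m c) = 8764 / (523.6 × 0.383) = 43.70 °C
T_f = 32.8 + 43.70 = 76.50 °C

T_f = 76.5 °C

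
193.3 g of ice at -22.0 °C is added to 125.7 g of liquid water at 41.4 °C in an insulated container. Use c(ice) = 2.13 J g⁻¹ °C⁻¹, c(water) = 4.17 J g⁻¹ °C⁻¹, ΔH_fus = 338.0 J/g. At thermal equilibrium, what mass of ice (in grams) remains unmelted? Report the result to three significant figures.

m_ice remaining = 156 g

Heat to warm all ice to 0 °C: 193.3×2.13×22.0 = 9058.0 J
Heat released by water cooling to 0 °C: 125.7×4.17×41.4 = 21701 J
21701 J < 9058.0 + 193.3×338.0 = 74393.4 J, so not all ice melts; final T = 0 °C.
Heat left for melting: 21701 − 9058.0 = 12643.0 J
Mass melted = 12643.0 / 338.0 = 37.41 g
Ice remaining = 193.3 − 37.41 = 155.89 g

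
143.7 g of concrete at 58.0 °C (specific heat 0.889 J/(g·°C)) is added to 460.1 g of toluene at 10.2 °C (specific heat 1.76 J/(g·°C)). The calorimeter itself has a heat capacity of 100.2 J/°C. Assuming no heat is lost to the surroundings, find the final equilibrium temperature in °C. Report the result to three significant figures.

Heat lost by concrete = heat gained by toluene + calorimeter.
(143.7)(0.889)(58.0 − T) = [(460.1)(1.76) + 100.2](T − 10.2)
127.7493 (58.0 − T) = 909.976 (T − 10.2)
7409.5 − 127.7493 T = 909.976 T − 9281.8
16691.3 = 1037.7253 T
T = 16.08 °C

T_f = 16.1 °C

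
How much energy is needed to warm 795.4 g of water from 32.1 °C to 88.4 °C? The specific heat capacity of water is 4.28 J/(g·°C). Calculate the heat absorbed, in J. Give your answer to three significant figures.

q = m c ΔT = 795.4 × 4.28 × (88.4 − 32.1)
q = 795.4 × 4.28 × 56.3 = 191700 J

q = 192000 J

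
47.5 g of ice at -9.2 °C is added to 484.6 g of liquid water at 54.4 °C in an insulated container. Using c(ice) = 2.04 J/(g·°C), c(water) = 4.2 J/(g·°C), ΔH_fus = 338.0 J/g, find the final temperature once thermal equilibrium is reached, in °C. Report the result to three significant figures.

Heat to bring ice to 0 °C and melt it: q₁ = 47.5×2.04×9.2 + 47.5×338.0 = 16946 J
Heat the water can supply cooling to 0 °C: 484.6×4.2×54.4 = 110721 J > q₁, so all ice melts.
Energy balance: 484.6×4.2×(54.4 − T) = 16946 + 47.5×4.2×(T − 0)
2035.32(54.4 − T) = 16946 + 199.5 T
110721 − 16946 = 2234.82 T
T = 93775 / 2234.82 = 41.96 °C

T_f = 42.0 °C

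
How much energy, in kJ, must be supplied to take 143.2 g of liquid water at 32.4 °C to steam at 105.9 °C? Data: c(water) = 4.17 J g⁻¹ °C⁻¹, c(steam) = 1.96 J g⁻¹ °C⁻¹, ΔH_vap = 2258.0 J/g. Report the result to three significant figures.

q = 365 kJ

q1 (heat water 32.4→100.0 °C): 143.2 × 4.17 × 67.6 = 40367 J
q2 (vaporize at 100 °C): 143.2 × 2258.0 = 323346 J
q3 (heat steam 100.0→105.9 °C): 143.2 × 1.96 × 5.9 = 1656 J
Total: 40367 + 323346 + 1656 = 365369 J = 365 kJ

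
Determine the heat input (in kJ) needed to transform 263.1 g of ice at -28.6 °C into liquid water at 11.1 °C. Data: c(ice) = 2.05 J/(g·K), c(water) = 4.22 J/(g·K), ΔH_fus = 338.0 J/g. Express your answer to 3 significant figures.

q1 (heat ice -28.6→0.0 °C): 263.1 × 2.05 × 28.6 = 15426 J
q2 (melt at 0 °C): 263.1 × 338.0 = 88928 J
q3 (heat water 0.0→11.1 °C): 263.1 × 4.22 × 11.1 = 12324 J
Total: 15426 + 88928 + 12324 = 116678 J = 117 kJ

q = 117 kJ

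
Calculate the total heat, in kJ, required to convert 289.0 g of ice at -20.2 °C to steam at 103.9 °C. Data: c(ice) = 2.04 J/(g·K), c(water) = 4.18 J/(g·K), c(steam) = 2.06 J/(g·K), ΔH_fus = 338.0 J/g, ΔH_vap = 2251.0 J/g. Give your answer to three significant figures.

q = 883 kJ

q1 (heat ice -20.2→0.0 °C): 289.0 × 2.04 × 20.2 = 11909 J
q2 (melt at 0 °C): 289.0 × 338.0 = 97682 J
q3 (heat water 0.0→100.0 °C): 289.0 × 4.18 × 100.0 = 120802 J
q4 (vaporize at 100 °C): 289.0 × 2251.0 = 650539 J
q5 (heat steam 100.0→103.9 °C): 289.0 × 2.06 × 3.9 = 2322 J
Total: 11909 + 97682 + 120802 + 650539 + 2322 = 883254 J = 883 kJ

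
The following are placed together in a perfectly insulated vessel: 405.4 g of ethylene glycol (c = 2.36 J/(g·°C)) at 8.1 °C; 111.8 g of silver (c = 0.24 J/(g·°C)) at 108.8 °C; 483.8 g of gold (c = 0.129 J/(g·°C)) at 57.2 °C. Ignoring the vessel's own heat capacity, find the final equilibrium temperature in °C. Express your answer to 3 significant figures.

T_f = 13.6 °C

Σ mᵢcᵢ(T − Tᵢ) = 0  ⇒  T = Σ mᵢcᵢTᵢ / Σ mᵢcᵢ
Σ mᵢcᵢ = 405.4×2.36 + 111.8×0.24 + 483.8×0.129 = 1045.9862
Σ mᵢcᵢTᵢ = 956.744×8.1 + 26.832×108.8 + 62.4102×57.2 = 14239
T = 14239 / 1045.9862 = 13.61 °C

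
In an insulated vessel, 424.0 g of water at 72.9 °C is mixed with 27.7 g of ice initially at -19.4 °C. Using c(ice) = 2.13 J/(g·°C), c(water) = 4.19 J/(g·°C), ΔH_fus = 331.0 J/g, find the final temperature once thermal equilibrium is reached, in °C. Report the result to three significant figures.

Heat to bring ice to 0 °C and melt it: q₁ = 27.7×2.13×19.4 + 27.7×331.0 = 10313 J
Heat the water can supply cooling to 0 °C: 424.0×4.19×72.9 = 129511 J > q₁, so all ice melts.
Energy balance: 424.0×4.19×(72.9 − T) = 10313 + 27.7×4.19×(T − 0)
1776.56(72.9 − T) = 10313 + 116.063 T
129511 − 10313 = 1892.623 T
T = 119198 / 1892.623 = 62.98 °C

T_f = 63.0 °C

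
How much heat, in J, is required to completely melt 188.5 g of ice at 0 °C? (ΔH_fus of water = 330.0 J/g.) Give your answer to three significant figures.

q = 62200 J

q = m × ΔH_fus = 188.5 × 330.0 = 62210 J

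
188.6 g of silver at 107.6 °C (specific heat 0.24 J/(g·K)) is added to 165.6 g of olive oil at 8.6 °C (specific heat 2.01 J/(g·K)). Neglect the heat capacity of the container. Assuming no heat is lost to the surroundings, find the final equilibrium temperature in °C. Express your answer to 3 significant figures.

Heat lost by silver = heat gained by olive oil.
(188.6)(0.24)(107.6 − T) = (165.6)(2.01)(T − 8.6)
45.264 (107.6 − T) = 332.856 (T − 8.6)
4870.4 − 45.264 T = 332.856 T − 2862.6
7733.0 = 378.120 T
T = 20.45 °C

T_f = 20.5 °C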